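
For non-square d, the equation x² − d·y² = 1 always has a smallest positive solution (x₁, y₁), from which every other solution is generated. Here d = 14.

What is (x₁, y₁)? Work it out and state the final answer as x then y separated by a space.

[3; 1,2,1,6] for √14; ℓ=4 ⇒ convergent index 3
a_0=3:  p_0=3·1+0=3,  q_0=3·0+1=1
a_1=1:  p_1=1·3+1=4,  q_1=1·1+0=1
a_2=2:  p_2=2·4+3=11,  q_2=2·1+1=3
a_3=1:  p_3=1·11+4=15,  q_3=1·3+1=4
fundamental: x₁=15, y₁=4  (since 225 − 14·16 = 1)

15 4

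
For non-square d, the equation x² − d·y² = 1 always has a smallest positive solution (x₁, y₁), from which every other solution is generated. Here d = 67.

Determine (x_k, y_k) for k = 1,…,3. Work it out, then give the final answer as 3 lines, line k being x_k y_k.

48842 5967
4771081927 582880428
466058366908226 56938091722785

√67 → a₀=8, period (5,2,1,1,7,1,1,2,5,16); ℓ=10 even so k=9
a_0=8:  p_0=8·1+0=8,  q_0=8·0+1=1
a_1=5:  p_1=5·8+1=41,  q_1=5·1+0=5
…
a_7=1:  p_7=1·1899+1678=3577,  q_7=1·232+205=437
a_8=2:  p_8=2·3577+1899=9053,  q_8=2·437+232=1106
a_9=5:  p_9=5·9053+3577=48842,  q_9=5·1106+437=5967
fundamental: x₁=48842, y₁=5967  (since 2385540964 − 67·35605089 = 1)
(48842+5967√67)^2 = 4771081927 + 582880428√67
(48842+5967√67)^3 = 466058366908226 + 56938091722785√67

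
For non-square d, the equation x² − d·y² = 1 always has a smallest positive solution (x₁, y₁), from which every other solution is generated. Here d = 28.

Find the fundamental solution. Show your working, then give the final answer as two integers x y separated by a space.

127 24

√28 = [5; 3,2,3,10, …], period ℓ=4 (even) → k=3
step 0: (5, 1)  from 5·(1,0) + (0,1)
step 1: (16, 3)  from 3·(5,1) + (1,0)
step 2: (37, 7)  from 2·(16,3) + (5,1)
step 3: (127, 24)  from 3·(37,7) + (16,3)
fundamental: x₁=127, y₁=24  (since 16129 − 28·576 = 1)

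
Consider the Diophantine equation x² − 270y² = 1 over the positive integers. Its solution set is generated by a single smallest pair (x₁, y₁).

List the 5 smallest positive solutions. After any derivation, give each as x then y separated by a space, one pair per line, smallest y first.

[16; 2,3,6,3,2,32] for √270; ℓ=6 ⇒ convergent index 5
i=0: a=16 ⇒ p=16, q=1
i=1: a=2 ⇒ p=33, q=2
…
i=3: a=6 ⇒ p=723, q=44
i=4: a=3 ⇒ p=2284, q=139
i=5: a=2 ⇒ p=5291, q=322
(x₁, y₁) = (5291, 322);  5291² − 270·322² = 1 ✓
n=2: (5291,322)∘(5291,322) = (5291·5291+270·322·322, 5291·322+322·5291) = (55989361,3407404)
n=3: (55989361,3407404)∘(5291,322) = (5291·55989361+270·322·3407404, 5291·3407404+322·55989361) = (592479412811,36057148806)
n=4: (592479412811,36057148806)∘(5291,322) = (5291·592479412811+270·322·36057148806, 5291·36057148806+322·592479412811) = (6269617090376641,381556745257688)
n=5: (6269617090376641,381556745257688)∘(5291,322) = (5291·6269617090376641+270·322·381556745257688, 5291·381556745257688+322·6269617090376641) = (66345087457886202251,4037633442259705610)

5291 322
55989361 3407404
592479412811 36057148806
6269617090376641 381556745257688
66345087457886202251 4037633442259705610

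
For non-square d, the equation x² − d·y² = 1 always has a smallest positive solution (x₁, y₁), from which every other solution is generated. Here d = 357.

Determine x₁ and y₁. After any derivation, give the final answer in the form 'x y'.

3401 180

d=357: √d = [18; 1,8,2,8,1,36] (ℓ=6, even), read p_5/q_5
a_0=18:  p_0=18·1+0=18,  q_0=18·0+1=1
…
a_3=2:  p_3=2·170+19=359,  q_3=2·9+1=19
a_4=8:  p_4=8·359+170=3042,  q_4=8·19+9=161
a_5=1:  p_5=1·3042+359=3401,  q_5=1·161+19=180
(x₁, y₁) = (3401, 180);  3401² − 357·180² = 1 ✓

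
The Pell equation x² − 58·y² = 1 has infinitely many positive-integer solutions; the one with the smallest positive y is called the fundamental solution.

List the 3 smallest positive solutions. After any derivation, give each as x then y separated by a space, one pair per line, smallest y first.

19603 2574
768555217 100916244
30131975818099 3956522259690

√58 → a₀=7, period (1,1,1,1,1,1,14); ℓ=7 odd so k=13
step 0: (7, 1)  from 7·(1,0) + (0,1)
step 1: (8, 1)  from 1·(7,1) + (1,0)
step 2: (15, 2)  from 1·(8,1) + (7,1)
…
step 5: (61, 8)  from 1·(38,5) + (23,3)
step 6: (99, 13)  from 1·(61,8) + (38,5)
step 7: (1447, 190)  from 14·(99,13) + (61,8)
step 8: (1546, 203)  from 1·(1447,190) + (99,13)
…
step 10: (4539, 596)  from 1·(2993,393) + (1546,203)
…
step 12: (12071, 1585)  from 1·(7532,989) + (4539,596)
step 13: (19603, 2574)  from 1·(12071,1585) + (7532,989)
→ (19603, 2574).  Check: 19603²=384277609, 58·2574²=384277608, difference 1.
n=2: (19603,2574)∘(19603,2574) = (19603·19603+58·2574·2574, 19603·2574+2574·19603) = (768555217,100916244)
n=3: (768555217,100916244)∘(19603,2574) = (19603·768555217+58·2574·100916244, 19603·100916244+2574·768555217) = (30131975818099,3956522259690)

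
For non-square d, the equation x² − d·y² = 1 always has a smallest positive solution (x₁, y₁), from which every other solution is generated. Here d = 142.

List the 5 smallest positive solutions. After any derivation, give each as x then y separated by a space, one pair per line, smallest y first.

143 12
40897 3432
11696399 981540
3345129217 280717008
956695259663 80284082748

√142 = [11; 1,10,1,22, …], period ℓ=4 (even) → k=3
k=0  a_k=11  p_k/q_k = 11/1
k=1  a_k=1  p_k/q_k = 12/1
k=2  a_k=10  p_k/q_k = 131/11
k=3  a_k=1  p_k/q_k = 143/12
fundamental: x₁=143, y₁=12  (since 20449 − 142·144 = 1)
n=2: (143,12)∘(143,12) = (143·143+142·12·12, 143·12+12·143) = (40897,3432)
n=3: (40897,3432)∘(143,12) = (143·40897+142·12·3432, 143·3432+12·40897) = (11696399,981540)
n=4: (11696399,981540)∘(143,12) = (143·11696399+142·12·981540, 143·981540+12·11696399) = (3345129217,280717008)
n=5: (3345129217,280717008)∘(143,12) = (143·3345129217+142·12·280717008, 143·280717008+12·3345129217) = (956695259663,80284082748)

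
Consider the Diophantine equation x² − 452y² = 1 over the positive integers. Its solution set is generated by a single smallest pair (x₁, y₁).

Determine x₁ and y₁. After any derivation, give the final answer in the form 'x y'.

[21; 3,1,5,3,10,3,5,1,3,42] for √452; ℓ=10 ⇒ convergent index 9
step 0: (21, 1)  from 21·(1,0) + (0,1)
…
step 4: (1552, 73)  from 3·(489,23) + (85,4)
step 5: (16009, 753)  from 10·(1552,73) + (489,23)
…
step 7: (263904, 12413)  from 5·(49579,2332) + (16009,753)
step 8: (313483, 14745)  from 1·(263904,12413) + (49579,2332)
step 9: (1204353, 56648)  from 3·(313483,14745) + (263904,12413)
→ (1204353, 56648).  Check: 1204353²=1450466148609, 452·56648²=1450466148608, difference 1.

1204353 56648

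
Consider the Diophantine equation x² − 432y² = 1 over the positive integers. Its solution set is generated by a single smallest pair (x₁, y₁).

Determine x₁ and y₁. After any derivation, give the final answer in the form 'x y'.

d=432: √d = [20; 1,3,1,1,1,3,1,40] (ℓ=8, even), read p_7/q_7
k=0  a_k=20  p_k/q_k = 20/1
…
k=2  a_k=3  p_k/q_k = 83/4
k=3  a_k=1  p_k/q_k = 104/5
k=4  a_k=1  p_k/q_k = 187/9
…
k=6  a_k=3  p_k/q_k = 1060/51
k=7  a_k=1  p_k/q_k = 1351/65
→ (1351, 65).  Check: 1351²=1825201, 432·65²=1825200, difference 1.

1351 65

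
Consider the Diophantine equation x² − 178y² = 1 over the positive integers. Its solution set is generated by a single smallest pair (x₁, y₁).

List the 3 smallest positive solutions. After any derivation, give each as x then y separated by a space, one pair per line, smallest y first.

1601 120
5126401 384240
16414734401 1230336360

√178 = [13; 2,1,12,1,2,26, …], period ℓ=6 (even) → k=5
k=0  a_k=13  p_k/q_k = 13/1
k=1  a_k=2  p_k/q_k = 27/2
k=2  a_k=1  p_k/q_k = 40/3
k=3  a_k=12  p_k/q_k = 507/38
k=4  a_k=1  p_k/q_k = 547/41
k=5  a_k=2  p_k/q_k = 1601/120
→ (1601, 120).  Check: 1601²=2563201, 178·120²=2563200, difference 1.
(1601+120√178)^2 = 5126401 + 384240√178
(1601+120√178)^3 = 16414734401 + 1230336360√178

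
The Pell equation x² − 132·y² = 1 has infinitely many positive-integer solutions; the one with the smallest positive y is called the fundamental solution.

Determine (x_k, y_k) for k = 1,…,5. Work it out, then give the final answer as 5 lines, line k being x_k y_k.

d=132: √d = [11; 2,22] (ℓ=2, even), read p_1/q_1
k=0  a_k=11  p_k/q_k = 11/1
k=1  a_k=2  p_k/q_k = 23/2
fundamental: x₁=23, y₁=2  (since 529 − 132·4 = 1)
(23+2√132)^2 = 1057 + 92√132
(23+2√132)^3 = 48599 + 4230√132
(23+2√132)^4 = 2234497 + 194488√132
(23+2√132)^5 = 102738263 + 8942218√132

23 2
1057 92
48599 4230
2234497 194488
102738263 8942218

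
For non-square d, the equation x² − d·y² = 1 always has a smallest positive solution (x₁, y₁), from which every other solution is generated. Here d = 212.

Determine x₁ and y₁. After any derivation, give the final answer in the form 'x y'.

66249 4550

[14; 1,1,3,1,1,…,1,1,28] for √212; ℓ=14 ⇒ convergent index 13
k=0  a_k=14  p_k/q_k = 14/1
k=1  a_k=1  p_k/q_k = 15/1
…
k=4  a_k=1  p_k/q_k = 131/9
…
k=7  a_k=6  p_k/q_k = 2417/166
k=8  a_k=1  p_k/q_k = 2781/191
…
k=11  a_k=3  p_k/q_k = 29135/2001
k=12  a_k=1  p_k/q_k = 37114/2549
k=13  a_k=1  p_k/q_k = 66249/4550
→ (66249, 4550).  Check: 66249²=4388930001, 212·4550²=4388930000, difference 1.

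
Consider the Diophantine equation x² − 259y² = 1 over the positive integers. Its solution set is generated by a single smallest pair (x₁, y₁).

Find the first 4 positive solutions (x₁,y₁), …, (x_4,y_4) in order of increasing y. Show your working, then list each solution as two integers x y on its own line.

√259 → a₀=16, period (10,1,2,3,4,3,2,1,10,32); ℓ=10 even so k=9
step 0: (16, 1)  from 16·(1,0) + (0,1)
step 1: (161, 10)  from 10·(16,1) + (1,0)
step 2: (177, 11)  from 1·(161,10) + (16,1)
…
step 4: (1722, 107)  from 3·(515,32) + (177,11)
step 5: (7403, 460)  from 4·(1722,107) + (515,32)
…
step 7: (55265, 3434)  from 2·(23931,1487) + (7403,460)
step 8: (79196, 4921)  from 1·(55265,3434) + (23931,1487)
step 9: (847225, 52644)  from 10·(79196,4921) + (55265,3434)
(x₁, y₁) = (847225, 52644);  847225² − 259·52644² = 1 ✓
k=2:  x_2 = 847225·847225+259·52644·52644 = 1435580401249,  y_2 = 847225·52644+52644·847225 = 89202625800
k=3:  x_3 = 847225·1435580401249+259·52644·89202625800 = 2432519210895520825,  y_3 = 847225·89202625800+52644·1435580401249 = 151149389286757356
k=4:  x_4 = 847225·2432519210895520825+259·52644·151149389286757356 = 4121782176900479681520001,  y_4 = 847225·151149389286757356+52644·2432519210895520825 = 256115082676856799248400

847225 52644
1435580401249 89202625800
2432519210895520825 151149389286757356
4121782176900479681520001 256115082676856799248400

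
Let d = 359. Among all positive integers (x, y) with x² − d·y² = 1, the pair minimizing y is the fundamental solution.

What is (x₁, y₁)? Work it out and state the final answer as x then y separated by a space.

360 19

d=359: √d = [18; 1,17,1,36] (ℓ=4, even), read p_3/q_3
k=0  a_k=18  p_k/q_k = 18/1
…
k=2  a_k=17  p_k/q_k = 341/18
k=3  a_k=1  p_k/q_k = 360/19
→ (360, 19).  Check: 360²=129600, 359·19²=129599, difference 1.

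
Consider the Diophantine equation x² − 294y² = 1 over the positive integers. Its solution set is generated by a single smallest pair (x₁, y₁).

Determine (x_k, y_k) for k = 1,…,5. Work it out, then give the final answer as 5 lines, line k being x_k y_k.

d=294: √d = [17; 6,1,4,1,6,34] (ℓ=6, even), read p_5/q_5
k=0  a_k=17  p_k/q_k = 17/1
k=1  a_k=6  p_k/q_k = 103/6
k=2  a_k=1  p_k/q_k = 120/7
k=3  a_k=4  p_k/q_k = 583/34
k=4  a_k=1  p_k/q_k = 703/41
k=5  a_k=6  p_k/q_k = 4801/280
fundamental: x₁=4801, y₁=280  (since 23049601 − 294·78400 = 1)
(x_2, y_2) = (4801·4801 + 294·280·280, 4801·280 + 280·4801) = (46099201, 2688560)
(x_3, y_3) = (4801·46099201 + 294·280·2688560, 4801·2688560 + 280·46099201) = (442644523201, 25815552840)
(x_4, y_4) = (4801·442644523201 + 294·280·25815552840, 4801·25815552840 + 280·442644523201) = (4250272665676801, 247880935681120)
(x_5, y_5) = (4801·4250272665676801 + 294·280·247880935681120, 4801·247880935681120 + 280·4250272665676801) = (40811117693184120001, 2380152718594561400)

4801 280
46099201 2688560
442644523201 25815552840
4250272665676801 247880935681120
40811117693184120001 2380152718594561400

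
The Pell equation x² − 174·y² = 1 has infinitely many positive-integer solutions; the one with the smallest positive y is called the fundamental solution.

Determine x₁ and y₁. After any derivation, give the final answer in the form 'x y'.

1451 110

d=174: √d = [13; 5,4,5,26] (ℓ=4, even), read p_3/q_3
a_0=13:  p_0=13·1+0=13,  q_0=13·0+1=1
a_1=5:  p_1=5·13+1=66,  q_1=5·1+0=5
a_2=4:  p_2=4·66+13=277,  q_2=4·5+1=21
a_3=5:  p_3=5·277+66=1451,  q_3=5·21+5=110
fundamental: x₁=1451, y₁=110  (since 2105401 − 174·12100 = 1)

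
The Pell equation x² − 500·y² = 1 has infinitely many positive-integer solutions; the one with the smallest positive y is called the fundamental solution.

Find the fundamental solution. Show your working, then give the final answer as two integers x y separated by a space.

d=500: √d = [22; 2,1,3,2,1,…,1,2,44] (ℓ=14, even), read p_13/q_13
a_0=22:  p_0=22·1+0=22,  q_0=22·0+1=1
…
a_5=1:  p_5=1·559+246=805,  q_5=1·25+11=36
…
a_7=10:  p_7=10·1364+805=14445,  q_7=10·61+36=646
a_8=1:  p_8=1·14445+1364=15809,  q_8=1·646+61=707
…
a_10=2:  p_10=2·30254+15809=76317,  q_10=2·1353+707=3413
…
a_12=1:  p_12=1·259205+76317=335522,  q_12=1·11592+3413=15005
a_13=2:  p_13=2·335522+259205=930249,  q_13=2·15005+11592=41602
fundamental: x₁=930249, y₁=41602  (since 865363202001 − 500·1730726404 = 1)

930249 41602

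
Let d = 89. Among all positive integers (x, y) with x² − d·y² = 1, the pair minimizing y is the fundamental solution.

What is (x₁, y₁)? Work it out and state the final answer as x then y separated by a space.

500001 53000

√89 → a₀=9, period (2,3,3,2,18); ℓ=5 odd so k=9
a_0=9:  p_0=9·1+0=9,  q_0=9·0+1=1
a_1=2:  p_1=2·9+1=19,  q_1=2·1+0=2
a_2=3:  p_2=3·19+9=66,  q_2=3·2+1=7
a_3=3:  p_3=3·66+19=217,  q_3=3·7+2=23
…
a_5=18:  p_5=18·500+217=9217,  q_5=18·53+23=977
a_6=2:  p_6=2·9217+500=18934,  q_6=2·977+53=2007
…
a_8=3:  p_8=3·66019+18934=216991,  q_8=3·6998+2007=23001
a_9=2:  p_9=2·216991+66019=500001,  q_9=2·23001+6998=53000
→ (500001, 53000).  Check: 500001²=250001000001, 89·53000²=250001000000, difference 1.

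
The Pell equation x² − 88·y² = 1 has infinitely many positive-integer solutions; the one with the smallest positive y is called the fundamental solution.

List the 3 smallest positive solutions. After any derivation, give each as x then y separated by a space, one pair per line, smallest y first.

197 21
77617 8274
30580901 3259935

[9; 2,1,1,1,2,18] for √88; ℓ=6 ⇒ convergent index 5
a_0=9:  p_0=9·1+0=9,  q_0=9·0+1=1
a_1=2:  p_1=2·9+1=19,  q_1=2·1+0=2
a_2=1:  p_2=1·19+9=28,  q_2=1·2+1=3
a_3=1:  p_3=1·28+19=47,  q_3=1·3+2=5
a_4=1:  p_4=1·47+28=75,  q_4=1·5+3=8
a_5=2:  p_5=2·75+47=197,  q_5=2·8+5=21
→ (197, 21).  Check: 197²=38809, 88·21²=38808, difference 1.
k=2:  x_2 = 197·197+88·21·21 = 77617,  y_2 = 197·21+21·197 = 8274
k=3:  x_3 = 197·77617+88·21·8274 = 30580901,  y_3 = 197·8274+21·77617 = 3259935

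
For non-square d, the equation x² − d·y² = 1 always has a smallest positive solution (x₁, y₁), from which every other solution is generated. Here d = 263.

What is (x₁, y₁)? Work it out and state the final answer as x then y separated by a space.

√263 = [16; 4,1,1,1,1,15,1,1,1,1,4,32, …], period ℓ=12 (even) → k=11
i=0: a=16 ⇒ p=16, q=1
i=1: a=4 ⇒ p=65, q=4
…
i=3: a=1 ⇒ p=146, q=9
i=4: a=1 ⇒ p=227, q=14
i=5: a=1 ⇒ p=373, q=23
i=6: a=15 ⇒ p=5822, q=359
…
i=8: a=1 ⇒ p=12017, q=741
i=9: a=1 ⇒ p=18212, q=1123
i=10: a=1 ⇒ p=30229, q=1864
i=11: a=4 ⇒ p=139128, q=8579
→ (139128, 8579).  Check: 139128²=19356600384, 263·8579²=19356600383, difference 1.

139128 8579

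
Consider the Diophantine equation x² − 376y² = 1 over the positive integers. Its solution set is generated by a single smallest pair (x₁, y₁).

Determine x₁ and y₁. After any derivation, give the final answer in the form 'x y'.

[19; 2,1,1,3,1,…,1,2,38] for √376; ℓ=16 ⇒ convergent index 15
k=0  a_k=19  p_k/q_k = 19/1
…
k=4  a_k=3  p_k/q_k = 349/18
…
k=6  a_k=2  p_k/q_k = 1241/64
k=7  a_k=2  p_k/q_k = 2928/151
k=8  a_k=4  p_k/q_k = 12953/668
k=9  a_k=2  p_k/q_k = 28834/1487
k=10  a_k=2  p_k/q_k = 70621/3642
k=11  a_k=1  p_k/q_k = 99455/5129
k=12  a_k=3  p_k/q_k = 368986/19029
k=13  a_k=1  p_k/q_k = 468441/24158
k=14  a_k=1  p_k/q_k = 837427/43187
k=15  a_k=2  p_k/q_k = 2143295/110532
(x₁, y₁) = (2143295, 110532);  2143295² − 376·110532² = 1 ✓

2143295 110532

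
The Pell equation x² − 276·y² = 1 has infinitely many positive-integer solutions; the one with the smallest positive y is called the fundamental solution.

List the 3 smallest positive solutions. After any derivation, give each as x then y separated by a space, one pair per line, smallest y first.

d=276: √d = [16; 1,1,1,1,2,2,2,1,1,1,1,32] (ℓ=12, even), read p_11/q_11
k=0  a_k=16  p_k/q_k = 16/1
…
k=3  a_k=1  p_k/q_k = 50/3
…
k=6  a_k=2  p_k/q_k = 515/31
…
k=10  a_k=1  p_k/q_k = 4768/287
k=11  a_k=1  p_k/q_k = 7775/468
(x₁, y₁) = (7775, 468);  7775² − 276·468² = 1 ✓
k=2:  x_2 = 7775·7775+276·468·468 = 120901249,  y_2 = 7775·468+468·7775 = 7277400
k=3:  x_3 = 7775·120901249+276·468·7277400 = 1880014414175,  y_3 = 7775·7277400+468·120901249 = 113163569532

7775 468
120901249 7277400
1880014414175 113163569532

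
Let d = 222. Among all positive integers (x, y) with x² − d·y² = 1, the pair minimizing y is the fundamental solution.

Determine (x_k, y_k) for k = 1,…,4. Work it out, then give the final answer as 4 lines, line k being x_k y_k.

149 10
44401 2980
13231349 888030
3942897601 264629960

[14; 1,8,1,28] for √222; ℓ=4 ⇒ convergent index 3
k=0  a_k=14  p_k/q_k = 14/1
…
k=2  a_k=8  p_k/q_k = 134/9
k=3  a_k=1  p_k/q_k = 149/10
fundamental: x₁=149, y₁=10  (since 22201 − 222·100 = 1)
n=2: (149,10)∘(149,10) = (149·149+222·10·10, 149·10+10·149) = (44401,2980)
n=3: (44401,2980)∘(149,10) = (149·44401+222·10·2980, 149·2980+10·44401) = (13231349,888030)
n=4: (13231349,888030)∘(149,10) = (149·13231349+222·10·888030, 149·888030+10·13231349) = (3942897601,264629960)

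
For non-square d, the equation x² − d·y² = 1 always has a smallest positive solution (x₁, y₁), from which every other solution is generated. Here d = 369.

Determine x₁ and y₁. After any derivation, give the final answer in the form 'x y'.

√369 → a₀=19, period (4,1,3,2,7,4,7,2,3,1,4,38); ℓ=12 even so k=11
a_0=19:  p_0=19·1+0=19,  q_0=19·0+1=1
a_1=4:  p_1=4·19+1=77,  q_1=4·1+0=4
…
a_3=3:  p_3=3·96+77=365,  q_3=3·5+4=19
…
a_6=4:  p_6=4·6147+826=25414,  q_6=4·320+43=1323
…
a_9=3:  p_9=3·393504+184045=1364557,  q_9=3·20485+9581=71036
a_10=1:  p_10=1·1364557+393504=1758061,  q_10=1·71036+20485=91521
a_11=4:  p_11=4·1758061+1364557=8396801,  q_11=4·91521+71036=437120
fundamental: x₁=8396801, y₁=437120  (since 70506267033601 − 369·191073894400 = 1)

8396801 437120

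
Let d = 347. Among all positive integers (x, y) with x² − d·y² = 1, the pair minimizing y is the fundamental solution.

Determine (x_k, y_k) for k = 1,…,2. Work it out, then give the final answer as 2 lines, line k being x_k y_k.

√347 = [18; 1,1,1,2,4,…,1,1,36, …], period ℓ=14 (even) → k=13
i=0: a=18 ⇒ p=18, q=1
i=1: a=1 ⇒ p=19, q=1
…
i=3: a=1 ⇒ p=56, q=3
i=4: a=2 ⇒ p=149, q=8
…
i=8: a=1 ⇒ p=15070, q=809
i=9: a=4 ⇒ p=74549, q=4002
…
i=12: a=1 ⇒ p=402885, q=21628
i=13: a=1 ⇒ p=641602, q=34443
(x₁, y₁) = (641602, 34443);  641602² − 347·34443² = 1 ✓
n=2: (641602,34443)∘(641602,34443) = (641602·641602+347·34443·34443, 641602·34443+34443·641602) = (823306252807,44197395372)

641602 34443
823306252807 44197395372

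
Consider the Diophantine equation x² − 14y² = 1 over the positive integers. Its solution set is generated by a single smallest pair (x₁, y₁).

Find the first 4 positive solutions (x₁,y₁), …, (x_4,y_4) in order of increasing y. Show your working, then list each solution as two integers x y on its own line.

15 4
449 120
13455 3596
403201 107760

d=14: √d = [3; 1,2,1,6] (ℓ=4, even), read p_3/q_3
step 0: (3, 1)  from 3·(1,0) + (0,1)
step 1: (4, 1)  from 1·(3,1) + (1,0)
step 2: (11, 3)  from 2·(4,1) + (3,1)
step 3: (15, 4)  from 1·(11,3) + (4,1)
fundamental: x₁=15, y₁=4  (since 225 − 14·16 = 1)
(15+4√14)^2 = 449 + 120√14
(15+4√14)^3 = 13455 + 3596√14
(15+4√14)^4 = 403201 + 107760√14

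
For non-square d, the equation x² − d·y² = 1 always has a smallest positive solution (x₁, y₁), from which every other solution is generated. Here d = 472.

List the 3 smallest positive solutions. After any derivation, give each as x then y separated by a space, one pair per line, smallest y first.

√472 = [21; 1,2,1,1,1,…,2,1,42, …], period ℓ=14 (even) → k=13
i=0: a=21 ⇒ p=21, q=1
i=1: a=1 ⇒ p=22, q=1
i=2: a=2 ⇒ p=65, q=3
i=3: a=1 ⇒ p=87, q=4
i=4: a=1 ⇒ p=152, q=7
i=5: a=1 ⇒ p=239, q=11
i=6: a=4 ⇒ p=1108, q=51
i=7: a=5 ⇒ p=5779, q=266
i=8: a=4 ⇒ p=24224, q=1115
i=9: a=1 ⇒ p=30003, q=1381
i=10: a=1 ⇒ p=54227, q=2496
i=11: a=1 ⇒ p=84230, q=3877
i=12: a=2 ⇒ p=222687, q=10250
i=13: a=1 ⇒ p=306917, q=14127
(x₁, y₁) = (306917, 14127);  306917² − 472·14127² = 1 ✓
k=2:  x_2 = 306917·306917+472·14127·14127 = 188396089777,  y_2 = 306917·14127+14127·306917 = 8671632918
k=3:  x_3 = 306917·188396089777+472·14127·8671632918 = 115643925371868101,  y_3 = 306917·8671632918+14127·188396089777 = 5322943120573485

306917 14127
188396089777 8671632918
115643925371868101 5322943120573485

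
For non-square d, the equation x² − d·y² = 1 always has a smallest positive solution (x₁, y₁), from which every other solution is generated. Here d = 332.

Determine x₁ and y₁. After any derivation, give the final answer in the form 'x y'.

[18; 4,1,1,8,1,1,4,36] for √332; ℓ=8 ⇒ convergent index 7
k=0  a_k=18  p_k/q_k = 18/1
k=1  a_k=4  p_k/q_k = 73/4
k=2  a_k=1  p_k/q_k = 91/5
…
k=4  a_k=8  p_k/q_k = 1403/77
k=5  a_k=1  p_k/q_k = 1567/86
k=6  a_k=1  p_k/q_k = 2970/163
k=7  a_k=4  p_k/q_k = 13447/738
fundamental: x₁=13447, y₁=738  (since 180821809 − 332·544644 = 1)

13447 738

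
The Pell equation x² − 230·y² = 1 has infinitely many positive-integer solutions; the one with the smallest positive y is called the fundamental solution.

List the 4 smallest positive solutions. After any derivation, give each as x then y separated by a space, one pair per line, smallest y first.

[15; 6,30] for √230; ℓ=2 ⇒ convergent index 1
i=0: a=15 ⇒ p=15, q=1
i=1: a=6 ⇒ p=91, q=6
→ (91, 6).  Check: 91²=8281, 230·6²=8280, difference 1.
n=2: (91,6)∘(91,6) = (91·91+230·6·6, 91·6+6·91) = (16561,1092)
n=3: (16561,1092)∘(91,6) = (91·16561+230·6·1092, 91·1092+6·16561) = (3014011,198738)
n=4: (3014011,198738)∘(91,6) = (91·3014011+230·6·198738, 91·198738+6·3014011) = (548533441,36169224)

91 6
16561 1092
3014011 198738
548533441 36169224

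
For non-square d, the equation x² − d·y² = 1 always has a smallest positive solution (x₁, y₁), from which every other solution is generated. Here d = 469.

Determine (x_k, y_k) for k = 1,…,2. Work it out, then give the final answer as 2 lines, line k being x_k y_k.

137215 6336
37655912449 1738788480

[21; 1,1,1,10,6,10,1,1,1,42] for √469; ℓ=10 ⇒ convergent index 9
a_0=21:  p_0=21·1+0=21,  q_0=21·0+1=1
…
a_2=1:  p_2=1·22+21=43,  q_2=1·1+1=2
a_3=1:  p_3=1·43+22=65,  q_3=1·2+1=3
a_4=10:  p_4=10·65+43=693,  q_4=10·3+2=32
a_5=6:  p_5=6·693+65=4223,  q_5=6·32+3=195
a_6=10:  p_6=10·4223+693=42923,  q_6=10·195+32=1982
a_7=1:  p_7=1·42923+4223=47146,  q_7=1·1982+195=2177
a_8=1:  p_8=1·47146+42923=90069,  q_8=1·2177+1982=4159
a_9=1:  p_9=1·90069+47146=137215,  q_9=1·4159+2177=6336
→ (137215, 6336).  Check: 137215²=18827956225, 469·6336²=18827956224, difference 1.
k=2:  x_2 = 137215·137215+469·6336·6336 = 37655912449,  y_2 = 137215·6336+6336·137215 = 1738788480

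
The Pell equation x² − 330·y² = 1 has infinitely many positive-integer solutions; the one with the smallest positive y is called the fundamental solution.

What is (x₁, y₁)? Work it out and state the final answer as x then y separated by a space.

109 6

√330 = [18; 6,36, …], period ℓ=2 (even) → k=1
step 0: (18, 1)  from 18·(1,0) + (0,1)
step 1: (109, 6)  from 6·(18,1) + (1,0)
(x₁, y₁) = (109, 6);  109² − 330·6² = 1 ✓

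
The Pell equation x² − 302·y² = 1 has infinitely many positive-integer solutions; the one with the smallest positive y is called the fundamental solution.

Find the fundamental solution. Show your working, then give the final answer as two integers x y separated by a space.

4276623 246092

d=302: √d = [17; 2,1,1,1,4,…,1,2,34] (ℓ=16, even), read p_15/q_15
k=0  a_k=17  p_k/q_k = 17/1
k=1  a_k=2  p_k/q_k = 35/2
…
k=3  a_k=1  p_k/q_k = 87/5
k=4  a_k=1  p_k/q_k = 139/8
k=5  a_k=4  p_k/q_k = 643/37
k=6  a_k=2  p_k/q_k = 1425/82
k=7  a_k=1  p_k/q_k = 2068/119
k=8  a_k=16  p_k/q_k = 34513/1986
k=9  a_k=1  p_k/q_k = 36581/2105
k=10  a_k=2  p_k/q_k = 107675/6196
k=11  a_k=4  p_k/q_k = 467281/26889
k=12  a_k=1  p_k/q_k = 574956/33085
k=13  a_k=1  p_k/q_k = 1042237/59974
k=14  a_k=1  p_k/q_k = 1617193/93059
k=15  a_k=2  p_k/q_k = 4276623/246092
fundamental: x₁=4276623, y₁=246092  (since 18289504284129 − 302·60561272464 = 1)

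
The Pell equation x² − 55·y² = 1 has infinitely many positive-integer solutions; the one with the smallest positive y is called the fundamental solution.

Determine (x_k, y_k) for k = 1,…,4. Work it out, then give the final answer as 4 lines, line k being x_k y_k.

89 12
15841 2136
2819609 380196
501874561 67672752

√55 = [7; 2,2,2,14, …], period ℓ=4 (even) → k=3
a_0=7:  p_0=7·1+0=7,  q_0=7·0+1=1
a_1=2:  p_1=2·7+1=15,  q_1=2·1+0=2
a_2=2:  p_2=2·15+7=37,  q_2=2·2+1=5
a_3=2:  p_3=2·37+15=89,  q_3=2·5+2=12
fundamental: x₁=89, y₁=12  (since 7921 − 55·144 = 1)
k=2:  x_2 = 89·89+55·12·12 = 15841,  y_2 = 89·12+12·89 = 2136
k=3:  x_3 = 89·15841+55·12·2136 = 2819609,  y_3 = 89·2136+12·15841 = 380196
k=4:  x_4 = 89·2819609+55·12·380196 = 501874561,  y_4 = 89·380196+12·2819609 = 67672752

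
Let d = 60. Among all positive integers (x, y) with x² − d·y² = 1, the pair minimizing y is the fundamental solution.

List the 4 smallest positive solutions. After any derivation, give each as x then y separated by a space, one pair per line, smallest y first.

31 4
1921 248
119071 15372
7380481 952816

√60 → a₀=7, period (1,2,1,14); ℓ=4 even so k=3
i=0: a=7 ⇒ p=7, q=1
…
i=2: a=2 ⇒ p=23, q=3
i=3: a=1 ⇒ p=31, q=4
→ (31, 4).  Check: 31²=961, 60·4²=960, difference 1.
k=2:  x_2 = 31·31+60·4·4 = 1921,  y_2 = 31·4+4·31 = 248
k=3:  x_3 = 31·1921+60·4·248 = 119071,  y_3 = 31·248+4·1921 = 15372
k=4:  x_4 = 31·119071+60·4·15372 = 7380481,  y_4 = 31·15372+4·119071 = 952816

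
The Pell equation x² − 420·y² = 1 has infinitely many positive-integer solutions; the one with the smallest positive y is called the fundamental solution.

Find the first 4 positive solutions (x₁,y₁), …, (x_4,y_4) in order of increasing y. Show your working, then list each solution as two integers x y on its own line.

[20; 2,40] for √420; ℓ=2 ⇒ convergent index 1
k=0  a_k=20  p_k/q_k = 20/1
k=1  a_k=2  p_k/q_k = 41/2
→ (41, 2).  Check: 41²=1681, 420·2²=1680, difference 1.
n=2: (41,2)∘(41,2) = (41·41+420·2·2, 41·2+2·41) = (3361,164)
n=3: (3361,164)∘(41,2) = (41·3361+420·2·164, 41·164+2·3361) = (275561,13446)
n=4: (275561,13446)∘(41,2) = (41·275561+420·2·13446, 41·13446+2·275561) = (22592641,1102408)

41 2
3361 164
275561 13446
22592641 1102408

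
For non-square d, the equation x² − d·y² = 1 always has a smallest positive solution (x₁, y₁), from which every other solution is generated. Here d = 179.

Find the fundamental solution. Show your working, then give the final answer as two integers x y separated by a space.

[13; 2,1,1,1,3,…,1,2,26] for √179; ℓ=14 ⇒ convergent index 13
i=0: a=13 ⇒ p=13, q=1
…
i=2: a=1 ⇒ p=40, q=3
i=3: a=1 ⇒ p=67, q=5
…
i=6: a=5 ⇒ p=2047, q=153
…
i=11: a=1 ⇒ p=1013292, q=75737
i=12: a=1 ⇒ p=1588459, q=118727
i=13: a=2 ⇒ p=4190210, q=313191
fundamental: x₁=4190210, y₁=313191  (since 17557859844100 − 179·98088602481 = 1)

4190210 313191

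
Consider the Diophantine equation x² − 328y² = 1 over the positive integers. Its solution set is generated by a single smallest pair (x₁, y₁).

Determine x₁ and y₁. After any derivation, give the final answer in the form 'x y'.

163 9

[18; 9,36] for √328; ℓ=2 ⇒ convergent index 1
k=0  a_k=18  p_k/q_k = 18/1
k=1  a_k=9  p_k/q_k = 163/9
(x₁, y₁) = (163, 9);  163² − 328·9² = 1 ✓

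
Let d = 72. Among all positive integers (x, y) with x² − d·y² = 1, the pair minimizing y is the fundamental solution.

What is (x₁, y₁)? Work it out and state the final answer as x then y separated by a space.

17 2

√72 → a₀=8, period (2,16); ℓ=2 even so k=1
step 0: (8, 1)  from 8·(1,0) + (0,1)
step 1: (17, 2)  from 2·(8,1) + (1,0)
fundamental: x₁=17, y₁=2  (since 289 − 72·4 = 1)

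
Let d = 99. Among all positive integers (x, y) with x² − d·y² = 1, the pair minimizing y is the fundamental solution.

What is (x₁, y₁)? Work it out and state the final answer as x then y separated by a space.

10 1

d=99: √d = [9; 1,18] (ℓ=2, even), read p_1/q_1
a_0=9:  p_0=9·1+0=9,  q_0=9·0+1=1
a_1=1:  p_1=1·9+1=10,  q_1=1·1+0=1
→ (10, 1).  Check: 10²=100, 99·1²=99, difference 1.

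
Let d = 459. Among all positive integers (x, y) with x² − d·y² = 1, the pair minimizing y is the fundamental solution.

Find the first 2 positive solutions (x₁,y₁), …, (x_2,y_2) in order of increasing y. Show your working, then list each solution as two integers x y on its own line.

√459 → a₀=21, period (2,2,1,4,21,4,1,2,2,42); ℓ=10 even so k=9
k=0  a_k=21  p_k/q_k = 21/1
k=1  a_k=2  p_k/q_k = 43/2
…
k=6  a_k=4  p_k/q_k = 60695/2833
…
k=8  a_k=2  p_k/q_k = 212079/9899
k=9  a_k=2  p_k/q_k = 499850/23331
(x₁, y₁) = (499850, 23331);  499850² − 459·23331² = 1 ✓
(499850+23331√459)^2 = 499700044999 + 23324000700√459

499850 23331
499700044999 23324000700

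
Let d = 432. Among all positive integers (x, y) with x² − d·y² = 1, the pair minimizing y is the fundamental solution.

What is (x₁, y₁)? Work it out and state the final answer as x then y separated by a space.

√432 = [20; 1,3,1,1,1,3,1,40, …], period ℓ=8 (even) → k=7
k=0  a_k=20  p_k/q_k = 20/1
k=1  a_k=1  p_k/q_k = 21/1
k=2  a_k=3  p_k/q_k = 83/4
k=3  a_k=1  p_k/q_k = 104/5
…
k=5  a_k=1  p_k/q_k = 291/14
k=6  a_k=3  p_k/q_k = 1060/51
k=7  a_k=1  p_k/q_k = 1351/65
→ (1351, 65).  Check: 1351²=1825201, 432·65²=1825200, difference 1.

1351 65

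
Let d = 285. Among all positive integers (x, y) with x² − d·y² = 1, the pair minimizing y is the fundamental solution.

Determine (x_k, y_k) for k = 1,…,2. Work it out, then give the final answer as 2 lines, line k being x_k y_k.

2431 144
11819521 700128

[16; 1,7,2,7,1,32] for √285; ℓ=6 ⇒ convergent index 5
i=0: a=16 ⇒ p=16, q=1
i=1: a=1 ⇒ p=17, q=1
i=2: a=7 ⇒ p=135, q=8
i=3: a=2 ⇒ p=287, q=17
i=4: a=7 ⇒ p=2144, q=127
i=5: a=1 ⇒ p=2431, q=144
→ (2431, 144).  Check: 2431²=5909761, 285·144²=5909760, difference 1.
(x_2, y_2) = (2431·2431 + 285·144·144, 2431·144 + 144·2431) = (11819521, 700128)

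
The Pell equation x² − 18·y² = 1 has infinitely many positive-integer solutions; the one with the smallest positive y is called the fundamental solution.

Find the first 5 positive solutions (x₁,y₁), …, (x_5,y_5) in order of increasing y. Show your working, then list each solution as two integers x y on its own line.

√18 = [4; 4,8, …], period ℓ=2 (even) → k=1
a_0=4:  p_0=4·1+0=4,  q_0=4·0+1=1
a_1=4:  p_1=4·4+1=17,  q_1=4·1+0=4
(x₁, y₁) = (17, 4);  17² − 18·4² = 1 ✓
n=2: (17,4)∘(17,4) = (17·17+18·4·4, 17·4+4·17) = (577,136)
n=3: (577,136)∘(17,4) = (17·577+18·4·136, 17·136+4·577) = (19601,4620)
n=4: (19601,4620)∘(17,4) = (17·19601+18·4·4620, 17·4620+4·19601) = (665857,156944)
n=5: (665857,156944)∘(17,4) = (17·665857+18·4·156944, 17·156944+4·665857) = (22619537,5331476)

17 4
577 136
19601 4620
665857 156944
22619537 5331476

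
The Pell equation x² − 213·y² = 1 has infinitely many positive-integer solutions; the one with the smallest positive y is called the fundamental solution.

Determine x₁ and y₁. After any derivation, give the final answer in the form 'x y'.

√213 → a₀=14, period (1,1,2,6,1,8,1,6,2,1,1,28); ℓ=12 even so k=11
k=0  a_k=14  p_k/q_k = 14/1
…
k=2  a_k=1  p_k/q_k = 29/2
…
k=4  a_k=6  p_k/q_k = 467/32
…
k=6  a_k=8  p_k/q_k = 4787/328
…
k=10  a_k=1  p_k/q_k = 115574/7919
k=11  a_k=1  p_k/q_k = 194399/13320
(x₁, y₁) = (194399, 13320);  194399² − 213·13320² = 1 ✓

194399 13320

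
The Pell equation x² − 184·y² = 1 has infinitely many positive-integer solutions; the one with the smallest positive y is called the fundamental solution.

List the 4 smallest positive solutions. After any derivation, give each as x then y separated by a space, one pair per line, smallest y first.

d=184: √d = [13; 1,1,3,2,1,2,1,2,3,1,1,26] (ℓ=12, even), read p_11/q_11
k=0  a_k=13  p_k/q_k = 13/1
k=1  a_k=1  p_k/q_k = 14/1
…
k=4  a_k=2  p_k/q_k = 217/16
k=5  a_k=1  p_k/q_k = 312/23
k=6  a_k=2  p_k/q_k = 841/62
k=7  a_k=1  p_k/q_k = 1153/85
k=8  a_k=2  p_k/q_k = 3147/232
…
k=10  a_k=1  p_k/q_k = 13741/1013
k=11  a_k=1  p_k/q_k = 24335/1794
(x₁, y₁) = (24335, 1794);  24335² − 184·1794² = 1 ✓
(24335+1794√184)^2 = 1184384449 + 87313980√184
(24335+1794√184)^3 = 57643991108495 + 4249571404806√184
(24335+1794√184)^4 = 2805533046066067201 + 206826640184594040√184

24335 1794
1184384449 87313980
57643991108495 4249571404806
2805533046066067201 206826640184594040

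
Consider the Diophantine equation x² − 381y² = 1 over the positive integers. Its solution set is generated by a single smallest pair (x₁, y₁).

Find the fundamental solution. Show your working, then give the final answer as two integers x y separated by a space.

1015 52

d=381: √d = [19; 1,1,12,1,1,38] (ℓ=6, even), read p_5/q_5
a_0=19:  p_0=19·1+0=19,  q_0=19·0+1=1
…
a_4=1:  p_4=1·488+39=527,  q_4=1·25+2=27
a_5=1:  p_5=1·527+488=1015,  q_5=1·27+25=52
fundamental: x₁=1015, y₁=52  (since 1030225 − 381·2704 = 1)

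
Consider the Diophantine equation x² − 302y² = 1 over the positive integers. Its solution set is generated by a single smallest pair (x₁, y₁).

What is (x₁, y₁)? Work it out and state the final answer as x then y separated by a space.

d=302: √d = [17; 2,1,1,1,4,…,1,2,34] (ℓ=16, even), read p_15/q_15
a_0=17:  p_0=17·1+0=17,  q_0=17·0+1=1
a_1=2:  p_1=2·17+1=35,  q_1=2·1+0=2
a_2=1:  p_2=1·35+17=52,  q_2=1·2+1=3
a_3=1:  p_3=1·52+35=87,  q_3=1·3+2=5
…
a_5=4:  p_5=4·139+87=643,  q_5=4·8+5=37
a_6=2:  p_6=2·643+139=1425,  q_6=2·37+8=82
a_7=1:  p_7=1·1425+643=2068,  q_7=1·82+37=119
a_8=16:  p_8=16·2068+1425=34513,  q_8=16·119+82=1986
a_9=1:  p_9=1·34513+2068=36581,  q_9=1·1986+119=2105
…
a_11=4:  p_11=4·107675+36581=467281,  q_11=4·6196+2105=26889
a_12=1:  p_12=1·467281+107675=574956,  q_12=1·26889+6196=33085
a_13=1:  p_13=1·574956+467281=1042237,  q_13=1·33085+26889=59974
a_14=1:  p_14=1·1042237+574956=1617193,  q_14=1·59974+33085=93059
a_15=2:  p_15=2·1617193+1042237=4276623,  q_15=2·93059+59974=246092
fundamental: x₁=4276623, y₁=246092  (since 18289504284129 − 302·60561272464 = 1)

4276623 246092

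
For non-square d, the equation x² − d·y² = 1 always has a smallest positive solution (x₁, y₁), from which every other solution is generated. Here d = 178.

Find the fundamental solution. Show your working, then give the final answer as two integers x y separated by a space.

√178 = [13; 2,1,12,1,2,26, …], period ℓ=6 (even) → k=5
a_0=13:  p_0=13·1+0=13,  q_0=13·0+1=1
a_1=2:  p_1=2·13+1=27,  q_1=2·1+0=2
…
a_4=1:  p_4=1·507+40=547,  q_4=1·38+3=41
a_5=2:  p_5=2·547+507=1601,  q_5=2·41+38=120
→ (1601, 120).  Check: 1601²=2563201, 178·120²=2563200, difference 1.

1601 120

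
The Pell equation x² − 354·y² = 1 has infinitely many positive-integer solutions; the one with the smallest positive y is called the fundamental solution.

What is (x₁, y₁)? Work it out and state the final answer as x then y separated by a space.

258065 13716

[18; 1,4,2,2,18,2,2,4,1,36] for √354; ℓ=10 ⇒ convergent index 9
a_0=18:  p_0=18·1+0=18,  q_0=18·0+1=1
…
a_8=4:  p_8=4·47771+19210=210294,  q_8=4·2539+1021=11177
a_9=1:  p_9=1·210294+47771=258065,  q_9=1·11177+2539=13716
fundamental: x₁=258065, y₁=13716  (since 66597544225 − 354·188128656 = 1)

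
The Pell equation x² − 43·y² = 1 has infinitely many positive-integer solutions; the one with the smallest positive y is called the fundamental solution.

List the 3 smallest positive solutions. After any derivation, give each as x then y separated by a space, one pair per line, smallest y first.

d=43: √d = [6; 1,1,3,1,5,1,3,1,1,12] (ℓ=10, even), read p_9/q_9
step 0: (6, 1)  from 6·(1,0) + (0,1)
…
step 4: (59, 9)  from 1·(46,7) + (13,2)
…
step 6: (400, 61)  from 1·(341,52) + (59,9)
…
step 8: (1941, 296)  from 1·(1541,235) + (400,61)
step 9: (3482, 531)  from 1·(1941,296) + (1541,235)
→ (3482, 531).  Check: 3482²=12124324, 43·531²=12124323, difference 1.
(x_2, y_2) = (3482·3482 + 43·531·531, 3482·531 + 531·3482) = (24248647, 3697884)
(x_3, y_3) = (3482·24248647 + 43·531·3697884, 3482·3697884 + 531·24248647) = (168867574226, 25752063645)

3482 531
24248647 3697884
168867574226 25752063645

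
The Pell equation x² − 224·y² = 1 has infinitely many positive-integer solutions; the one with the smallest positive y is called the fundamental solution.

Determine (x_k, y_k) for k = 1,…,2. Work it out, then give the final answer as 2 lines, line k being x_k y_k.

√224 → a₀=14, period (1,28); ℓ=2 even so k=1
k=0  a_k=14  p_k/q_k = 14/1
k=1  a_k=1  p_k/q_k = 15/1
(x₁, y₁) = (15, 1);  15² − 224·1² = 1 ✓
(x_2, y_2) = (15·15 + 224·1·1, 15·1 + 1·15) = (449, 30)

15 1
449 30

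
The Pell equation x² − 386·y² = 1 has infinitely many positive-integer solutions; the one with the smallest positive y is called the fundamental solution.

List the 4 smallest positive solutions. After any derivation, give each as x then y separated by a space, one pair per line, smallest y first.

111555 5678
24889036049 1266818580
5552992832780835 282639893378122
1238928230896843060801 63059786610325980840

√386 → a₀=19, period (1,1,1,4,1,18,1,4,1,1,1,38); ℓ=12 even so k=11
a_0=19:  p_0=19·1+0=19,  q_0=19·0+1=1
…
a_2=1:  p_2=1·20+19=39,  q_2=1·1+1=2
a_3=1:  p_3=1·39+20=59,  q_3=1·2+1=3
a_4=4:  p_4=4·59+39=275,  q_4=4·3+2=14
…
a_7=1:  p_7=1·6287+334=6621,  q_7=1·320+17=337
a_8=4:  p_8=4·6621+6287=32771,  q_8=4·337+320=1668
a_9=1:  p_9=1·32771+6621=39392,  q_9=1·1668+337=2005
a_10=1:  p_10=1·39392+32771=72163,  q_10=1·2005+1668=3673
a_11=1:  p_11=1·72163+39392=111555,  q_11=1·3673+2005=5678
fundamental: x₁=111555, y₁=5678  (since 12444518025 − 386·32239684 = 1)
(x_2, y_2) = (111555·111555 + 386·5678·5678, 111555·5678 + 5678·111555) = (24889036049, 1266818580)
(x_3, y_3) = (111555·24889036049 + 386·5678·1266818580, 111555·1266818580 + 5678·24889036049) = (5552992832780835, 282639893378122)
(x_4, y_4) = (111555·5552992832780835 + 386·5678·282639893378122, 111555·282639893378122 + 5678·5552992832780835) = (1238928230896843060801, 63059786610325980840)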